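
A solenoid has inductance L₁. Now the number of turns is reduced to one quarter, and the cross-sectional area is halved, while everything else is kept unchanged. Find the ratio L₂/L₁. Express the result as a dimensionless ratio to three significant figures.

L₂/L₁ = 0.0313

For a solenoid, L ∝ μᵣN²A/ℓ.
L₂/L₁ = (0.25)^2 × (0.5) = 0.0313.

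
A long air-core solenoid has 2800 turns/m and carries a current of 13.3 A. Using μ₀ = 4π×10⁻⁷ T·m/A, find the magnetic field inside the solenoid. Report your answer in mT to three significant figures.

B ≈ 46.8 mT

Inside a long solenoid, B = μ₀nI.
B = (4π×10⁻⁷)(2.800×10^3 m⁻¹)(13.3 A) = 4.680×10^-2 T.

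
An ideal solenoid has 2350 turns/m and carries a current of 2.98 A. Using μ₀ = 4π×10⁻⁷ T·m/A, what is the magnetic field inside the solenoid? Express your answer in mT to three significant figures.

B ≈ 8.80 mT

Inside a long solenoid, B = μ₀nI.
B = (4π×10⁻⁷)(2.350×10^3 m⁻¹)(2.98 A) = 8.800×10^-3 T.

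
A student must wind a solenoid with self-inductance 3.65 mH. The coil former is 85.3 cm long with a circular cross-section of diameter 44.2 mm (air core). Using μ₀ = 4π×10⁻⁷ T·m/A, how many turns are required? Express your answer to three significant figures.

A = π(d/2)² = π(2.210×10^-2 m)² = 1.534×10^-3 m².
From L = μ₀N²A/ℓ, N = √(Lℓ / (μ₀A)).
N = √[(3.650×10^-3)(0.853) / ((4π×10⁻⁷)×1.534×10^-3)] = √(1.6147×10^6) ≈ 1270.7.

N ≈ 1270 turns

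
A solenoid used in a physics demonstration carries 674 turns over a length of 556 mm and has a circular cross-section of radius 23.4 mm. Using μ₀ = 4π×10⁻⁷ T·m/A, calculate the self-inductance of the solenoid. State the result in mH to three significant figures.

L ≈ 1.77 mH

A = πr² = π(2.340×10^-2 m)² = 1.720×10^-3 m².
For a long solenoid, L = μ₀N²A/ℓ.
L = (4π×10⁻⁷)(674)²(1.720×10^-3)/(0.556 m) = 1.766×10^-3 H.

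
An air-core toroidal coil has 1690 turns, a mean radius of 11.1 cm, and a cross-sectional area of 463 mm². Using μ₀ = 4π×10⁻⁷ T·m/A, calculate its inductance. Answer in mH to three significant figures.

L ≈ 2.38 mH

For a thin toroid, L = μ₀N²A/(2πR).
L = (4π×10⁻⁷)(1690)²(4.630×10^-4) / (2π×0.111 m) = 2.383×10^-3 H.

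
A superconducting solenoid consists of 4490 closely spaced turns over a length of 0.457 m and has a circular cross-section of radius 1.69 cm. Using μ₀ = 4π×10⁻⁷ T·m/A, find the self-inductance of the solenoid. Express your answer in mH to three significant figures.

L ≈ 49.7 mH

A = πr² = π(1.690×10^-2 m)² = 8.973×10^-4 m².
For a long solenoid, L = μ₀N²A/ℓ.
L = (4π×10⁻⁷)(4490)²(8.973×10^-4)/(0.457 m) = 4.974×10^-2 H.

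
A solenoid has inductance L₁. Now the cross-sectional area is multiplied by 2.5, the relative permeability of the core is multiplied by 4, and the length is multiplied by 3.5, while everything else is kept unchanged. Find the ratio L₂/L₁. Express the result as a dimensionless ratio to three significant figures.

For a solenoid, L ∝ μᵣN²A/ℓ.
L₂/L₁ = (2.5) × (4) × (3.5)^-1 = 2.86.

L₂/L₁ = 2.86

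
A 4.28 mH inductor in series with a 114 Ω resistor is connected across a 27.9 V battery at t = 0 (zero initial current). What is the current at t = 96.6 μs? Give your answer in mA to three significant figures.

τ = L/R = 4.280×10^-3/114 = 3.754×10^-5 s; final current I_∞ = ε/R = 27.9/114 = 0.2447 A.
I(t) = I_∞(1 − e^(−t/τ)) with t/τ = 2.573.
I = (0.2447)(1 − e^(−2.573)) = 0.2261 A.

I ≈ 226 mA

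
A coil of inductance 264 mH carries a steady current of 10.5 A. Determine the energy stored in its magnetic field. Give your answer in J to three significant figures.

U ≈ 14.6 J

Stored magnetic energy: U = ½LI².
U = ½(0.264 H)(10.5 A)² = 14.55 J.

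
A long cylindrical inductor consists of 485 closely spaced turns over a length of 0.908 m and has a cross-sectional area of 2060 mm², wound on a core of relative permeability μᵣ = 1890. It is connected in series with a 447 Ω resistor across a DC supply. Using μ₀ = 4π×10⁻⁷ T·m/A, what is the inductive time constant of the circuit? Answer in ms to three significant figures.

τ ≈ 2.84 ms

A = 2060 mm² = 2.060×10^-3 m².
L = μ₀μᵣN²A/ℓ = (4π×10⁻⁷)(1890)(485)²(2.060×10^-3)/(0.908) = 1.267 H.
τ = L/R = (1.267)/(447) = 2.835×10^-3 s.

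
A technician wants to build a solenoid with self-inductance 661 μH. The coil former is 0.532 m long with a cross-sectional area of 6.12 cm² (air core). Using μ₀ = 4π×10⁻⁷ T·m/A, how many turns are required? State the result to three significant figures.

N ≈ 676 turns

A = 6.12 cm² = 6.120×10^-4 m².
From L = μ₀N²A/ℓ, N = √(Lℓ / (μ₀A)).
N = √[(6.610×10^-4)(0.532) / ((4π×10⁻⁷)×6.120×10^-4)] = √(4.572×10^5) ≈ 676.2.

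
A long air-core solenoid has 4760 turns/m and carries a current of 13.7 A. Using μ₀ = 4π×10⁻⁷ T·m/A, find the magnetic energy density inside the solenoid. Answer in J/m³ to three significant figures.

B = μ₀nI = (4π×10⁻⁷)(4.760×10^3)(13.7) = 8.1948×10^-2 T.
u = B²/(2μ₀) = (8.1948×10^-2)²/(2×4π×10⁻⁷) = 2.672×10^3 J/m³.

u ≈ 2670 J/m³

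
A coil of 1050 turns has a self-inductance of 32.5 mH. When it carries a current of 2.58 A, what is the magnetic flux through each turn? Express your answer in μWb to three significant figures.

From L = NΦ_B/I, the flux per turn is Φ_B = LI/N.
Φ_B = (3.250×10^-2 H)(2.58 A)/1050 = 7.986×10^-5 Wb.

Φ_B ≈ 79.9 μWb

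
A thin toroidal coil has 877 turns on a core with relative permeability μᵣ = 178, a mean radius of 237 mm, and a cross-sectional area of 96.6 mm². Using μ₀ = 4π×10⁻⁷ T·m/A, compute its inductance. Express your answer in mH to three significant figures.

For a thin toroid, L = μ₀μᵣN²A/(2πR).
L = (4π×10⁻⁷)(178)(877)²(9.660×10^-5) / (2π×0.237 m) = 1.116×10^-2 H.

L ≈ 11.2 mH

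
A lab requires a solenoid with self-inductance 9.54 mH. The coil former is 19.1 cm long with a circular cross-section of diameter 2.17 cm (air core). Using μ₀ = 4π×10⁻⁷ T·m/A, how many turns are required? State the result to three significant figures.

A = π(d/2)² = π(1.085×10^-2 m)² = 3.698×10^-4 m².
From L = μ₀N²A/ℓ, N = √(Lℓ / (μ₀A)).
N = √[(9.540×10^-3)(0.191) / ((4π×10⁻⁷)×3.698×10^-4)] = √(3.921×10^6) ≈ 1980.1.

N ≈ 1980 turns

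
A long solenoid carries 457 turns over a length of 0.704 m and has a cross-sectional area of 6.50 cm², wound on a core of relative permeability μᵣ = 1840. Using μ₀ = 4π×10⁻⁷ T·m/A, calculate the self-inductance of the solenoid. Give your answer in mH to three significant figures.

L ≈ 446 mH

A = 6.50 cm² = 6.500×10^-4 m².
For a long solenoid, L = μ₀μᵣN²A/ℓ.
L = (4π×10⁻⁷)(1840)(457)²(6.500×10^-4)/(0.704 m) = 0.4459 H.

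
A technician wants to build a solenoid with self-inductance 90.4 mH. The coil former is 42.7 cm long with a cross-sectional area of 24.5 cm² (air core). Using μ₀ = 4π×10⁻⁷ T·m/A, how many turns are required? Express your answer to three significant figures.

N ≈ 3540 turns

A = 24.5 cm² = 2.450×10^-3 m².
From L = μ₀N²A/ℓ, N = √(Lℓ / (μ₀A)).
N = √[(9.040×10^-2)(0.427) / ((4π×10⁻⁷)×2.450×10^-3)] = √(1.254×10^7) ≈ 3540.9.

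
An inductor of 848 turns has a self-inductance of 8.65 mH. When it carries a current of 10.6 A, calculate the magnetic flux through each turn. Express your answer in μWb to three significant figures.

Φ_B ≈ 108 μWb

From L = NΦ_B/I, the flux per turn is Φ_B = LI/N.
Φ_B = (8.650×10^-3 H)(10.6 A)/848 = 1.081×10^-4 Wb.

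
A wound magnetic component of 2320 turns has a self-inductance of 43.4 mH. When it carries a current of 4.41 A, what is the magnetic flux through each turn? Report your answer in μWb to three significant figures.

From L = NΦ_B/I, the flux per turn is Φ_B = LI/N.
Φ_B = (4.340×10^-2 H)(4.41 A)/2320 = 8.250×10^-5 Wb.

Φ_B ≈ 82.5 μWb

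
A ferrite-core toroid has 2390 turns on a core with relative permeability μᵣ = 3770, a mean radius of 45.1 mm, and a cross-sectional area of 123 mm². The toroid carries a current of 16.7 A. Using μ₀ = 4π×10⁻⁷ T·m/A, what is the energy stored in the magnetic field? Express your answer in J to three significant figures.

U ≈ 1640 J

L = μ₀μᵣN²A/(2πR) = (4π×10⁻⁷)(3770)(2390)²(1.230×10^-4)/(2π×4.510×10^-2) = 11.746 H.
U = ½LI² = ½(11.746)(16.7)² = 1.638×10^3 J.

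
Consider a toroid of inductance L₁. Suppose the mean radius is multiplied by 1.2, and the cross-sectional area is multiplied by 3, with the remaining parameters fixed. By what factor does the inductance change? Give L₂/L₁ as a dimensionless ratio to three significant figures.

L₂/L₁ = 2.50

For a toroid, L ∝ μᵣN²A/R.
L₂/L₁ = (1.2)^-1 × (3) = 2.50.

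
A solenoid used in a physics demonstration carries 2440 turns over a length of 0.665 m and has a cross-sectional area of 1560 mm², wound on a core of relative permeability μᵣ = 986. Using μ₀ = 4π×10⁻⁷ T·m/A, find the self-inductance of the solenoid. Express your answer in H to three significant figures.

L ≈ 17.3 H

A = 1560 mm² = 1.560×10^-3 m².
For a long solenoid, L = μ₀μᵣN²A/ℓ.
L = (4π×10⁻⁷)(986)(2440)²(1.560×10^-3)/(0.665 m) = 17.3 H.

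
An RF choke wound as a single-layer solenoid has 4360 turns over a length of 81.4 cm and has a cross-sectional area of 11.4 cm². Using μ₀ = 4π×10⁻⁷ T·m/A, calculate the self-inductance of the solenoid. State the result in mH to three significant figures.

A = 11.4 cm² = 1.140×10^-3 m².
For a long solenoid, L = μ₀N²A/ℓ.
L = (4π×10⁻⁷)(4360)²(1.140×10^-3)/(0.814 m) = 3.346×10^-2 H.

L ≈ 33.5 mH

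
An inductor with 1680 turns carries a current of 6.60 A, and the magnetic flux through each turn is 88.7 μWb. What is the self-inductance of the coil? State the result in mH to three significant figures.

Self-inductance is defined by L = NΦ_B/I (flux linkage over current).
L = (1680)(8.870×10^-5 Wb)/(6.60 A) = 2.258×10^-2 H.

L ≈ 22.6 mH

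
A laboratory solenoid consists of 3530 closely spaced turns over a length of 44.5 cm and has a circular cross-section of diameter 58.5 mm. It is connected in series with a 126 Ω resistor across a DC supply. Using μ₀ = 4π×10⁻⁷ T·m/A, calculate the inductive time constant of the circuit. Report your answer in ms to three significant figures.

τ ≈ 0.751 ms

A = π(d/2)² = π(2.925×10^-2 m)² = 2.688×10^-3 m².
L = μ₀N²A/ℓ = (4π×10⁻⁷)(3530)²(2.688×10^-3)/(0.445) = 9.458×10^-2 H.
τ = L/R = (9.458×10^-2)/(126) = 7.506×10^-4 s.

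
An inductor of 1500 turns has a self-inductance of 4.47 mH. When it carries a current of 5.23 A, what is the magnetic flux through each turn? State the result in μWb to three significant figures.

Φ_B ≈ 15.6 μWb

From L = NΦ_B/I, the flux per turn is Φ_B = LI/N.
Φ_B = (4.470×10^-3 H)(5.23 A)/1500 = 1.559×10^-5 Wb.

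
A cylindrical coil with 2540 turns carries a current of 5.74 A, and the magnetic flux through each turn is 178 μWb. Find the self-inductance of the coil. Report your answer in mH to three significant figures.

L ≈ 78.8 mH

Self-inductance is defined by L = NΦ_B/I (flux linkage over current).
L = (2540)(1.780×10^-4 Wb)/(5.74 A) = 7.877×10^-2 H.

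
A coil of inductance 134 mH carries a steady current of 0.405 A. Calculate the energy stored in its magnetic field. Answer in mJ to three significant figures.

Stored magnetic energy: U = ½LI².
U = ½(0.134 H)(0.405 A)² = 1.099×10^-2 J.

U ≈ 11.0 mJ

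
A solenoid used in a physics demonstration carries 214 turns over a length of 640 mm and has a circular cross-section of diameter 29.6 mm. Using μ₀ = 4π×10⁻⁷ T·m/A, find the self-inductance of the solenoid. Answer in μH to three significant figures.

L ≈ 61.9 μH

A = π(d/2)² = π(1.480×10^-2 m)² = 6.881×10^-4 m².
For a long solenoid, L = μ₀N²A/ℓ.
L = (4π×10⁻⁷)(214)²(6.881×10^-4)/(0.64 m) = 6.188×10^-5 H.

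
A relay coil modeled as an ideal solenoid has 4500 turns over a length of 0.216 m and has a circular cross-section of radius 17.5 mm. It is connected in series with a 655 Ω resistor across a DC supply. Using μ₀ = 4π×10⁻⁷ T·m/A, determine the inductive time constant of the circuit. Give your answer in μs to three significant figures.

A = πr² = π(1.750×10^-2 m)² = 9.621×10^-4 m².
L = μ₀N²A/ℓ = (4π×10⁻⁷)(4500)²(9.621×10^-4)/(0.216) = 0.1133 H.
τ = L/R = (0.1133)/(655) = 1.730×10^-4 s.

τ ≈ 173 μs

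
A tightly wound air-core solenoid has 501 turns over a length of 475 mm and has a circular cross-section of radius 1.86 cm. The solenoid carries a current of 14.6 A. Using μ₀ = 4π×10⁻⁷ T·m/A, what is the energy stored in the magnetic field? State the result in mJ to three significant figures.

A = πr² = π(1.860×10^-2 m)² = 1.087×10^-3 m².
L = μ₀N²A/ℓ = (4π×10⁻⁷)(501)²(1.087×10^-3)/(0.475) = 7.217×10^-4 H.
U = ½LI² = ½(7.217×10^-4)(14.6)² = 7.692×10^-2 J.

U ≈ 76.9 mJ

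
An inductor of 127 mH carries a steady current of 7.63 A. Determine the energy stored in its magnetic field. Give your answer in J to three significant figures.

Stored magnetic energy: U = ½LI².
U = ½(0.127 H)(7.63 A)² = 3.697 J.

U ≈ 3.70 J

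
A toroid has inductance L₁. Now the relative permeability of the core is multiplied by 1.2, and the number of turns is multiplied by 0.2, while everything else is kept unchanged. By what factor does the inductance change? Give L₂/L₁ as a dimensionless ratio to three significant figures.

For a toroid, L ∝ μᵣN²A/R.
L₂/L₁ = (1.2) × (0.2)^2 = 0.0480.

L₂/L₁ = 0.0480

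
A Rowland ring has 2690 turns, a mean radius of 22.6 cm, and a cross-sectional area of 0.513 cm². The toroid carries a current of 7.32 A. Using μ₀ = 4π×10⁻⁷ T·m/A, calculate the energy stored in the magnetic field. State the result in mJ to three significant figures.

U ≈ 8.80 mJ

L = μ₀N²A/(2πR) = (4π×10⁻⁷)(2690)²(5.130×10^-5)/(2π×0.226) = 3.285×10^-4 H.
U = ½LI² = ½(3.285×10^-4)(7.32)² = 8.801×10^-3 J.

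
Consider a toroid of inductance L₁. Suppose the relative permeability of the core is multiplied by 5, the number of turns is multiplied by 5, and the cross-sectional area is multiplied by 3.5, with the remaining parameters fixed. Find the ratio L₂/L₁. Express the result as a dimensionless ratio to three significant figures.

For a toroid, L ∝ μᵣN²A/R.
L₂/L₁ = (5) × (5)^2 × (3.5) = 438.

L₂/L₁ = 438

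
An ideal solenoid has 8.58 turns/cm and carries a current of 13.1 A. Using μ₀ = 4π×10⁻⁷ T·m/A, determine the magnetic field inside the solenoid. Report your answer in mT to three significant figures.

B ≈ 14.1 mT

Inside a long solenoid, B = μ₀nI.
B = (4π×10⁻⁷)(858 m⁻¹)(13.1 A) = 1.412×10^-2 T.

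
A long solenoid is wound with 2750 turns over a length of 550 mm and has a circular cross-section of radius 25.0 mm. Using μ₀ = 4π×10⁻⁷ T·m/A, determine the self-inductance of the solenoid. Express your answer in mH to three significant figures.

L ≈ 33.9 mH

A = πr² = π(2.500×10^-2 m)² = 1.963×10^-3 m².
For a long solenoid, L = μ₀N²A/ℓ.
L = (4π×10⁻⁷)(2750)²(1.963×10^-3)/(0.55 m) = 3.393×10^-2 H.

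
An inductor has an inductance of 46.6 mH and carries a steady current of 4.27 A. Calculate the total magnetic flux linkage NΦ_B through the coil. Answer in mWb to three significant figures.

From L = NΦ_B/I, the flux linkage is NΦ_B = LI.
NΦ_B = (4.660×10^-2 H)(4.27 A) = 0.199 Wb.

NΦ_B ≈ 199 mWb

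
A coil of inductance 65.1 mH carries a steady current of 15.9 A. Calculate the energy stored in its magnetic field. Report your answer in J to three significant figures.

U ≈ 8.23 J

Stored magnetic energy: U = ½LI².
U = ½(6.510×10^-2 H)(15.9 A)² = 8.229 J.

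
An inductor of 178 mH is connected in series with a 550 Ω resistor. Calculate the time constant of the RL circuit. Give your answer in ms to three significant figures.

τ ≈ 0.324 ms

τ = L/R = (0.178 H)/(550 Ω) = 3.236×10^-4 s.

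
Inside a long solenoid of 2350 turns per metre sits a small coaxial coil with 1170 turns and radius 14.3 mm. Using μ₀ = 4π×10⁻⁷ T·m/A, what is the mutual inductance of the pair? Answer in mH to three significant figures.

M ≈ 2.22 mH

The outer solenoid produces a uniform field B₁ = μ₀n₁I₁ across the inner coil,
so the flux linkage is N₂Φ = N₂B₁A₂ = μ₀n₁N₂A₂·I₁, giving M = μ₀n₁N₂A₂.
A₂ = πr² = π(1.430×10^-2 m)² = 6.424×10^-4 m².
M = (4π×10⁻⁷)(2350)(1170)(6.424×10^-4) = 2.220×10^-3 H.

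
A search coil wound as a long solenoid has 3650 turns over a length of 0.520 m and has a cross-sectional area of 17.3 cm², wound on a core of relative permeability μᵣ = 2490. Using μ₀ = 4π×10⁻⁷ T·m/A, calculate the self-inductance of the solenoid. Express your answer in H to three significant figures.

A = 17.3 cm² = 1.730×10^-3 m².
For a long solenoid, L = μ₀μᵣN²A/ℓ.
L = (4π×10⁻⁷)(2490)(3650)²(1.730×10^-3)/(0.52 m) = 138.7 H.

L ≈ 139 H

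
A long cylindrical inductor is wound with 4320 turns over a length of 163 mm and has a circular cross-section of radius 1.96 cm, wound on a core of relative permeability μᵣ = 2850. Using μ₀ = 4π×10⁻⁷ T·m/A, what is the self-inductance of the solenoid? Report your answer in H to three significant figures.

A = πr² = π(1.960×10^-2 m)² = 1.207×10^-3 m².
For a long solenoid, L = μ₀μᵣN²A/ℓ.
L = (4π×10⁻⁷)(2850)(4320)²(1.207×10^-3)/(0.163 m) = 494.9 H.

L ≈ 495 H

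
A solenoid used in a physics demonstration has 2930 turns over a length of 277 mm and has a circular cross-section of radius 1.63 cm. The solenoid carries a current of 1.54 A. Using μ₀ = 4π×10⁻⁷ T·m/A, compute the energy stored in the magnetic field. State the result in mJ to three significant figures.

U ≈ 38.5 mJ

A = πr² = π(1.630×10^-2 m)² = 8.347×10^-4 m².
L = μ₀N²A/ℓ = (4π×10⁻⁷)(2930)²(8.347×10^-4)/(0.277) = 3.251×10^-2 H.
U = ½LI² = ½(3.251×10^-2)(1.54)² = 3.8548×10^-2 J.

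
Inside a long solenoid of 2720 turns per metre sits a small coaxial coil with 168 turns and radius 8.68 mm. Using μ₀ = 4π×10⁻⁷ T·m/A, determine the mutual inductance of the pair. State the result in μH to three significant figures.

The outer solenoid produces a uniform field B₁ = μ₀n₁I₁ across the inner coil,
so the flux linkage is N₂Φ = N₂B₁A₂ = μ₀n₁N₂A₂·I₁, giving M = μ₀n₁N₂A₂.
A₂ = πr² = π(8.680×10^-3 m)² = 2.367×10^-4 m².
M = (4π×10⁻⁷)(2720)(168)(2.367×10^-4) = 1.359×10^-4 H.

M ≈ 136 μH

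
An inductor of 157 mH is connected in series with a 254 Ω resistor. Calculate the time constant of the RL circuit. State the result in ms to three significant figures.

τ ≈ 0.618 ms

τ = L/R = (0.157 H)/(254 Ω) = 6.181×10^-4 s.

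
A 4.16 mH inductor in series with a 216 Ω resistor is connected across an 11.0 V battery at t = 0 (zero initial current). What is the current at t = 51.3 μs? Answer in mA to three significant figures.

I ≈ 47.4 mA

τ = L/R = 4.160×10^-3/216 = 1.926×10^-5 s; final current I_∞ = ε/R = 11.0/216 = 5.093×10^-2 A.
I(t) = I_∞(1 − e^(−t/τ)) with t/τ = 2.664.
I = (5.093×10^-2)(1 − e^(−2.664)) = 4.738×10^-2 A.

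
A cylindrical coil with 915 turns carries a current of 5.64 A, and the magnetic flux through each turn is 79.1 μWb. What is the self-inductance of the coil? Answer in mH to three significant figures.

L ≈ 12.8 mH

Self-inductance is defined by L = NΦ_B/I (flux linkage over current).
L = (915)(7.910×10^-5 Wb)/(5.64 A) = 1.283×10^-2 H.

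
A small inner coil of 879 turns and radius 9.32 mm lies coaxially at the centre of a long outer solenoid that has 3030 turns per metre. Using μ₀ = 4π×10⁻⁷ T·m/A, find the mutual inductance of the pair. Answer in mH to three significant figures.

M ≈ 0.913 mH

The outer solenoid produces a uniform field B₁ = μ₀n₁I₁ across the inner coil,
so the flux linkage is N₂Φ = N₂B₁A₂ = μ₀n₁N₂A₂·I₁, giving M = μ₀n₁N₂A₂.
A₂ = πr² = π(9.320×10^-3 m)² = 2.729×10^-4 m².
M = (4π×10⁻⁷)(3030)(879)(2.729×10^-4) = 9.133×10^-4 H.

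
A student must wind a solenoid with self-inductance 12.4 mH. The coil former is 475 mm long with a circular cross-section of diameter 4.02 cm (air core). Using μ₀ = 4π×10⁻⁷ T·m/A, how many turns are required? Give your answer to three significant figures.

A = π(d/2)² = π(2.010×10^-2 m)² = 1.269×10^-3 m².
From L = μ₀N²A/ℓ, N = √(Lℓ / (μ₀A)).
N = √[(1.240×10^-2)(0.475) / ((4π×10⁻⁷)×1.269×10^-3)] = √(3.693×10^6) ≈ 1921.7.

N ≈ 1920 turns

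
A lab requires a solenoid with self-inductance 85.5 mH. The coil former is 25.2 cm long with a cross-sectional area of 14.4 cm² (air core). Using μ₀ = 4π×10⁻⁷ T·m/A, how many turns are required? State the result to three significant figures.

N ≈ 3450 turns

A = 14.4 cm² = 1.440×10^-3 m².
From L = μ₀N²A/ℓ, N = √(Lℓ / (μ₀A)).
N = √[(8.550×10^-2)(0.252) / ((4π×10⁻⁷)×1.440×10^-3)] = √(1.191×10^7) ≈ 3450.6.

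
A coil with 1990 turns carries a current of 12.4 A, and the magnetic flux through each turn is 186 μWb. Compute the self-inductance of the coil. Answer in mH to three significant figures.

Self-inductance is defined by L = NΦ_B/I (flux linkage over current).
L = (1990)(1.860×10^-4 Wb)/(12.4 A) = 2.985×10^-2 H.

L ≈ 29.9 mH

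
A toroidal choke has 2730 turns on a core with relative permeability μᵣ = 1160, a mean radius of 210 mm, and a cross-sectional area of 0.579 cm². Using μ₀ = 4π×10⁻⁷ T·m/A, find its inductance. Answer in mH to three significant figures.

For a thin toroid, L = μ₀μᵣN²A/(2πR).
L = (4π×10⁻⁷)(1160)(2730)²(5.790×10^-5) / (2π×0.21 m) = 0.4767 H.

L ≈ 477 mH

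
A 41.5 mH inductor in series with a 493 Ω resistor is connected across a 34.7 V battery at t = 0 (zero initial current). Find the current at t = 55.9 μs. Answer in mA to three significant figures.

τ = L/R = 4.150×10^-2/493 = 8.418×10^-5 s; final current I_∞ = ε/R = 34.7/493 = 7.039×10^-2 A.
I(t) = I_∞(1 − e^(−t/τ)) with t/τ = 0.664.
I = (7.039×10^-2)(1 − e^(−0.664)) = 3.415×10^-2 A.

I ≈ 34.2 mA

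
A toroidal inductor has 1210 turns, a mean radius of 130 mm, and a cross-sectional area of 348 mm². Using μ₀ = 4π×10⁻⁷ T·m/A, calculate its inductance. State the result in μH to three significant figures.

For a thin toroid, L = μ₀N²A/(2πR).
L = (4π×10⁻⁷)(1210)²(3.480×10^-4) / (2π×0.13 m) = 7.839×10^-4 H.

L ≈ 784 μH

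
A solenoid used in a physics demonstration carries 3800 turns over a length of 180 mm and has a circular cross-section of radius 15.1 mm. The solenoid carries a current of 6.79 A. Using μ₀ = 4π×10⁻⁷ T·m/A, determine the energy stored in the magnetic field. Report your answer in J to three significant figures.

A = πr² = π(1.510×10^-2 m)² = 7.163×10^-4 m².
L = μ₀N²A/ℓ = (4π×10⁻⁷)(3800)²(7.163×10^-4)/(0.18) = 7.221×10^-2 H.
U = ½LI² = ½(7.221×10^-2)(6.79)² = 1.6646 J.

U ≈ 1.66 J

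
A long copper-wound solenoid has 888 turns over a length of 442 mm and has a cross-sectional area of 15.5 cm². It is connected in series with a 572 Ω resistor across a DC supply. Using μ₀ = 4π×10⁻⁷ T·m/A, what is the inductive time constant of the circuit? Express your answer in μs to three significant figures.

τ ≈ 6.08 μs

A = 15.5 cm² = 1.550×10^-3 m².
L = μ₀N²A/ℓ = (4π×10⁻⁷)(888)²(1.550×10^-3)/(0.442) = 3.4749×10^-3 H.
τ = L/R = (3.4749×10^-3)/(572) = 6.075×10^-6 s.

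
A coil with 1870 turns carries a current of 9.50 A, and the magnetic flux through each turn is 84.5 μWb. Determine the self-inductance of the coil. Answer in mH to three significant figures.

Self-inductance is defined by L = NΦ_B/I (flux linkage over current).
L = (1870)(8.450×10^-5 Wb)/(9.50 A) = 1.663×10^-2 H.

L ≈ 16.6 mH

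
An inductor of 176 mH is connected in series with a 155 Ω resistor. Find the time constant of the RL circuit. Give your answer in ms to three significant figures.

τ = L/R = (0.176 H)/(155 Ω) = 1.135×10^-3 s.

τ ≈ 1.14 ms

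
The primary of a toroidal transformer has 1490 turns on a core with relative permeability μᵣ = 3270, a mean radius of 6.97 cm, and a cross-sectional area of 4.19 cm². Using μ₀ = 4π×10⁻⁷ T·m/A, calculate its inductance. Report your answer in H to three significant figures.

L ≈ 8.73 H

For a thin toroid, L = μ₀μᵣN²A/(2πR).
L = (4π×10⁻⁷)(3270)(1490)²(4.190×10^-4) / (2π×6.970×10^-2 m) = 8.728 H.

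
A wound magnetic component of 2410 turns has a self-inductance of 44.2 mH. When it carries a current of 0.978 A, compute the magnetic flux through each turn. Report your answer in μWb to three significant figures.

Φ_B ≈ 17.9 μWb

From L = NΦ_B/I, the flux per turn is Φ_B = LI/N.
Φ_B = (4.420×10^-2 H)(0.978 A)/2410 = 1.794×10^-5 Wb.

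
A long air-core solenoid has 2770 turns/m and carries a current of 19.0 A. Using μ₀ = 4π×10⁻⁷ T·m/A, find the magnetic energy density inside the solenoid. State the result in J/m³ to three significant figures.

u ≈ 1740 J/m³

B = μ₀nI = (4π×10⁻⁷)(2.770×10^3)(19.0) = 6.614×10^-2 T.
u = B²/(2μ₀) = (6.614×10^-2)²/(2×4π×10⁻⁷) = 1.740×10^3 J/m³.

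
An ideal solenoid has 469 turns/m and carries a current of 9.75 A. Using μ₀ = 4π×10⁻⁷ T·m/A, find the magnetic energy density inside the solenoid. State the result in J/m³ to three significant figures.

B = μ₀nI = (4π×10⁻⁷)(469)(9.75) = 5.746×10^-3 T.
u = B²/(2μ₀) = (5.746×10^-3)²/(2×4π×10⁻⁷) = 13.14 J/m³.

u ≈ 13.1 J/m³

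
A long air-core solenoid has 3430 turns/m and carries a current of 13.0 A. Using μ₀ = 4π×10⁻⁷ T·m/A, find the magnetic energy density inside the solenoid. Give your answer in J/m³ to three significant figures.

B = μ₀nI = (4π×10⁻⁷)(3.430×10^3)(13.0) = 5.603×10^-2 T.
u = B²/(2μ₀) = (5.603×10^-2)²/(2×4π×10⁻⁷) = 1.249×10^3 J/m³.

u ≈ 1250 J/m³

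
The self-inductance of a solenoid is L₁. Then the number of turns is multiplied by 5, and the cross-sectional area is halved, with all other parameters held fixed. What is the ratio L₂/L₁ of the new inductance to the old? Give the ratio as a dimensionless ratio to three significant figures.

For a solenoid, L ∝ μᵣN²A/ℓ.
L₂/L₁ = (5)^2 × (0.5) = 12.5.

L₂/L₁ = 12.5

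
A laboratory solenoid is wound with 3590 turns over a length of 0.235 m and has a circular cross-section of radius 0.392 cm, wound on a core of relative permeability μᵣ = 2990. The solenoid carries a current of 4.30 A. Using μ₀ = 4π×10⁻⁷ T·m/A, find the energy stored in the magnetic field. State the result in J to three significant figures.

A = πr² = π(3.920×10^-3 m)² = 4.827×10^-5 m².
L = μ₀μᵣN²A/ℓ = (4π×10⁻⁷)(2990)(3590)²(4.827×10^-5)/(0.235) = 9.948 H.
U = ½LI² = ½(9.948)(4.30)² = 91.97 J.

U ≈ 92.0 J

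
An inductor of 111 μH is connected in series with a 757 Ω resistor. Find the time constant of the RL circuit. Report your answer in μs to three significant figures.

τ ≈ 0.147 μs

τ = L/R = (1.110×10^-4 H)/(757 Ω) = 1.466×10^-7 s.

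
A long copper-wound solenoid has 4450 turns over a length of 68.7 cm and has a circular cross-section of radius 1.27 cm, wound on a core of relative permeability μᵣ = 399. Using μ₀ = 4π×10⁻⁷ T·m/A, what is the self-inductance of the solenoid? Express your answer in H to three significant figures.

A = πr² = π(1.270×10^-2 m)² = 5.067×10^-4 m².
For a long solenoid, L = μ₀μᵣN²A/ℓ.
L = (4π×10⁻⁷)(399)(4450)²(5.067×10^-4)/(0.687 m) = 7.323 H.

L ≈ 7.32 H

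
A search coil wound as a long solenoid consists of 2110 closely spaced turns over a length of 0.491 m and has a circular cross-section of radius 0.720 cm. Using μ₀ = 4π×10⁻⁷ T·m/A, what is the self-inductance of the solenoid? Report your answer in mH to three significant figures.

A = πr² = π(7.200×10^-3 m)² = 1.629×10^-4 m².
For a long solenoid, L = μ₀N²A/ℓ.
L = (4π×10⁻⁷)(2110)²(1.629×10^-4)/(0.491 m) = 1.856×10^-3 H.

L ≈ 1.86 mH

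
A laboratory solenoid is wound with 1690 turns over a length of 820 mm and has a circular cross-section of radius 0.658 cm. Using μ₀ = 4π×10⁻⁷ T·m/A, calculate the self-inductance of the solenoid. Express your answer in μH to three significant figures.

A = πr² = π(6.580×10^-3 m)² = 1.360×10^-4 m².
For a long solenoid, L = μ₀N²A/ℓ.
L = (4π×10⁻⁷)(1690)²(1.360×10^-4)/(0.82 m) = 5.953×10^-4 H.

L ≈ 595 μH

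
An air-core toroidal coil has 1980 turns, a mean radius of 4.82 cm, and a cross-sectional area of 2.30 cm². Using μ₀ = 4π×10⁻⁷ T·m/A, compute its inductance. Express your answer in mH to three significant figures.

For a thin toroid, L = μ₀N²A/(2πR).
L = (4π×10⁻⁷)(1980)²(2.300×10^-4) / (2π×4.820×10^-2 m) = 3.741×10^-3 H.

L ≈ 3.74 mH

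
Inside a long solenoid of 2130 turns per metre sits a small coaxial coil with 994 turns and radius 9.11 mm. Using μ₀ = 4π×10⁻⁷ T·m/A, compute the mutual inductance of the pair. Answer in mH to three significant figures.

The outer solenoid produces a uniform field B₁ = μ₀n₁I₁ across the inner coil,
so the flux linkage is N₂Φ = N₂B₁A₂ = μ₀n₁N₂A₂·I₁, giving M = μ₀n₁N₂A₂.
A₂ = πr² = π(9.110×10^-3 m)² = 2.607×10^-4 m².
M = (4π×10⁻⁷)(2130)(994)(2.607×10^-4) = 6.937×10^-4 H.

M ≈ 0.694 mH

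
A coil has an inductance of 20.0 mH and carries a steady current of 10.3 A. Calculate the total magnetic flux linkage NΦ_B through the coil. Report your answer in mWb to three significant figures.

From L = NΦ_B/I, the flux linkage is NΦ_B = LI.
NΦ_B = (2.000×10^-2 H)(10.3 A) = 0.206 Wb.

NΦ_B ≈ 206 mWb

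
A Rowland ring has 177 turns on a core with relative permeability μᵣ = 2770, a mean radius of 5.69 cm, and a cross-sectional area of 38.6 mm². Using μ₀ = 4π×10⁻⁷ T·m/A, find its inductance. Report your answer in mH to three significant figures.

For a thin toroid, L = μ₀μᵣN²A/(2πR).
L = (4π×10⁻⁷)(2770)(177)²(3.860×10^-5) / (2π×5.690×10^-2 m) = 1.177×10^-2 H.

L ≈ 11.8 mH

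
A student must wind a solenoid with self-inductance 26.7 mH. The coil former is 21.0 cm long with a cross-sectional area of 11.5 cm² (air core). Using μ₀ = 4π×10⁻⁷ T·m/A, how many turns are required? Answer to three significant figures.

N ≈ 1970 turns

A = 11.5 cm² = 1.150×10^-3 m².
From L = μ₀N²A/ℓ, N = √(Lℓ / (μ₀A)).
N = √[(2.670×10^-2)(0.21) / ((4π×10⁻⁷)×1.150×10^-3)] = √(3.880×10^6) ≈ 1969.8.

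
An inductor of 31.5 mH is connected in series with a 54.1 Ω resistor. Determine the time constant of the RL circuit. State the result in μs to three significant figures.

τ ≈ 582 μs

τ = L/R = (3.150×10^-2 H)/(54.1 Ω) = 5.823×10^-4 s.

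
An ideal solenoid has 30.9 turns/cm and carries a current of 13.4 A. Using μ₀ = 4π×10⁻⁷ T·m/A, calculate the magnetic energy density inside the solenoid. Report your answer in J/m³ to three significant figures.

B = μ₀nI = (4π×10⁻⁷)(3.090×10^3)(13.4) = 5.203×10^-2 T.
u = B²/(2μ₀) = (5.203×10^-2)²/(2×4π×10⁻⁷) = 1.077×10^3 J/m³.

u ≈ 1080 J/m³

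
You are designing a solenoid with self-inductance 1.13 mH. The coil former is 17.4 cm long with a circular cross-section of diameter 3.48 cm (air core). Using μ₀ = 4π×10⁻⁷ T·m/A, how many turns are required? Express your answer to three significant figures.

N ≈ 406 turns

A = π(d/2)² = π(1.740×10^-2 m)² = 9.511×10^-4 m².
From L = μ₀N²A/ℓ, N = √(Lℓ / (μ₀A)).
N = √[(1.130×10^-3)(0.174) / ((4π×10⁻⁷)×9.511×10^-4)] = √(1.645×10^5) ≈ 405.6.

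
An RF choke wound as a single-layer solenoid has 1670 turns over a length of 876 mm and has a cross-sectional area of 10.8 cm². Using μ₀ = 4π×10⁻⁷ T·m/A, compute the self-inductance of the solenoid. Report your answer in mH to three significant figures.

L ≈ 4.32 mH

A = 10.8 cm² = 1.080×10^-3 m².
For a long solenoid, L = μ₀N²A/ℓ.
L = (4π×10⁻⁷)(1670)²(1.080×10^-3)/(0.876 m) = 4.321×10^-3 H.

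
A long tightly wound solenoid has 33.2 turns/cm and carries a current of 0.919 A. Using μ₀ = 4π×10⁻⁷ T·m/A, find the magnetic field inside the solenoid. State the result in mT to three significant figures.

Inside a long solenoid, B = μ₀nI.
B = (4π×10⁻⁷)(3.320×10^3 m⁻¹)(0.919 A) = 3.834×10^-3 T.

B ≈ 3.83 mT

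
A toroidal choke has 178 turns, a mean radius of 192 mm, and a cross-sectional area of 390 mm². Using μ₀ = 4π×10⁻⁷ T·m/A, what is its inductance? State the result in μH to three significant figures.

For a thin toroid, L = μ₀N²A/(2πR).
L = (4π×10⁻⁷)(178)²(3.900×10^-4) / (2π×0.192 m) = 1.287×10^-5 H.

L ≈ 12.9 μH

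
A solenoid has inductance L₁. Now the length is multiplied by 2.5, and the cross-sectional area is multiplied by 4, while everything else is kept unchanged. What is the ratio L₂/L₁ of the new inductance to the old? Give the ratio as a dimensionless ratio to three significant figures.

L₂/L₁ = 1.60

For a solenoid, L ∝ μᵣN²A/ℓ.
L₂/L₁ = (2.5)^-1 × (4) = 1.60.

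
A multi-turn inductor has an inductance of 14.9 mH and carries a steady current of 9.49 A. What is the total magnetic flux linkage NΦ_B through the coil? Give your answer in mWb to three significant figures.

NΦ_B ≈ 141 mWb

From L = NΦ_B/I, the flux linkage is NΦ_B = LI.
NΦ_B = (1.490×10^-2 H)(9.49 A) = 0.1414 Wb.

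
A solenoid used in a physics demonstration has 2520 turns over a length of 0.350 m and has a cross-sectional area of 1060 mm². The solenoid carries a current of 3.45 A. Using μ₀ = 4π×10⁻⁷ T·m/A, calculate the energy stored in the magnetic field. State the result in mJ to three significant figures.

A = 1060 mm² = 1.060×10^-3 m².
L = μ₀N²A/ℓ = (4π×10⁻⁷)(2520)²(1.060×10^-3)/(0.35) = 2.417×10^-2 H.
U = ½LI² = ½(2.417×10^-2)(3.45)² = 0.1438 J.

U ≈ 144 mJ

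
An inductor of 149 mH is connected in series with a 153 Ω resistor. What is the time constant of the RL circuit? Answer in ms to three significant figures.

τ = L/R = (0.149 H)/(153 Ω) = 9.739×10^-4 s.

τ ≈ 0.974 ms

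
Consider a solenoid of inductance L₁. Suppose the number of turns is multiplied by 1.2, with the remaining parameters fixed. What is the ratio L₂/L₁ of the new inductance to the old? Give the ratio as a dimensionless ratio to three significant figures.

L₂/L₁ = 1.44

For a solenoid, L ∝ μᵣN²A/ℓ.
L₂/L₁ = (1.2)^2 = 1.44.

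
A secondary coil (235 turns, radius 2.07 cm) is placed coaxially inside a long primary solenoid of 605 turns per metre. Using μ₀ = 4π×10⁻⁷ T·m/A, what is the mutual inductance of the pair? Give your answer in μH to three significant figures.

The outer solenoid produces a uniform field B₁ = μ₀n₁I₁ across the inner coil,
so the flux linkage is N₂Φ = N₂B₁A₂ = μ₀n₁N₂A₂·I₁, giving M = μ₀n₁N₂A₂.
A₂ = πr² = π(2.070×10^-2 m)² = 1.346×10^-3 m².
M = (4π×10⁻⁷)(605)(235)(1.346×10^-3) = 2.405×10^-4 H.

M ≈ 241 μH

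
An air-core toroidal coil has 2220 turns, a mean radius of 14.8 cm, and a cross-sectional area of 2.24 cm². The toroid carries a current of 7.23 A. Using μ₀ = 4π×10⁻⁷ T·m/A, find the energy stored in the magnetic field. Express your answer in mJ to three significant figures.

L = μ₀N²A/(2πR) = (4π×10⁻⁷)(2220)²(2.240×10^-4)/(2π×0.148) = 1.492×10^-3 H.
U = ½LI² = ½(1.492×10^-3)(7.23)² = 3.899×10^-2 J.

U ≈ 39.0 mJ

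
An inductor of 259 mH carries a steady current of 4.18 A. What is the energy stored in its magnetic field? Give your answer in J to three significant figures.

Stored magnetic energy: U = ½LI².
U = ½(0.259 H)(4.18 A)² = 2.263 J.

U ≈ 2.26 J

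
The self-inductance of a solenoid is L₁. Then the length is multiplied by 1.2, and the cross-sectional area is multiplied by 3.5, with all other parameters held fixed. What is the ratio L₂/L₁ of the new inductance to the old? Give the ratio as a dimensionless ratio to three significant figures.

For a solenoid, L ∝ μᵣN²A/ℓ.
L₂/L₁ = (1.2)^-1 × (3.5) = 2.92.

L₂/L₁ = 2.92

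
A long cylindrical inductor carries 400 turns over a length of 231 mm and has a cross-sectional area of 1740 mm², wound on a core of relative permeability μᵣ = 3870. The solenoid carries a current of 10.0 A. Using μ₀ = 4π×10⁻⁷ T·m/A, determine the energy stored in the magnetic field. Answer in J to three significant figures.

A = 1740 mm² = 1.740×10^-3 m².
L = μ₀μᵣN²A/ℓ = (4π×10⁻⁷)(3870)(400)²(1.740×10^-3)/(0.231) = 5.861 H.
U = ½LI² = ½(5.861)(10.0)² = 293.1 J.

U ≈ 293 J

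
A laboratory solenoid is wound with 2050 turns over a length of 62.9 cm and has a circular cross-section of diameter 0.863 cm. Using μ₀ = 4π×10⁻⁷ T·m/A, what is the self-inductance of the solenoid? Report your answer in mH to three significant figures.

L ≈ 0.491 mH

A = π(d/2)² = π(4.315×10^-3 m)² = 5.849×10^-5 m².
For a long solenoid, L = μ₀N²A/ℓ.
L = (4π×10⁻⁷)(2050)²(5.849×10^-5)/(0.629 m) = 4.911×10^-4 H.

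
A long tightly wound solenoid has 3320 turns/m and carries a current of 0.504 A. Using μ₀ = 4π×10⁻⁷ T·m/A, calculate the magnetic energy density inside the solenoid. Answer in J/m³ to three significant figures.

u ≈ 1.76 J/m³

B = μ₀nI = (4π×10⁻⁷)(3.320×10^3)(0.504) = 2.103×10^-3 T.
u = B²/(2μ₀) = (2.103×10^-3)²/(2×4π×10⁻⁷) = 1.759 J/m³.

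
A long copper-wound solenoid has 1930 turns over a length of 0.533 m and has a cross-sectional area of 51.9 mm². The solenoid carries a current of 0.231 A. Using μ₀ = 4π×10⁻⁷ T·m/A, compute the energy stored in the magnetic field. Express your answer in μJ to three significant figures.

U ≈ 12.2 μJ

A = 51.9 mm² = 5.190×10^-5 m².
L = μ₀N²A/ℓ = (4π×10⁻⁷)(1930)²(5.190×10^-5)/(0.533) = 4.558×10^-4 H.
U = ½LI² = ½(4.558×10^-4)(0.231)² = 1.216×10^-5 J.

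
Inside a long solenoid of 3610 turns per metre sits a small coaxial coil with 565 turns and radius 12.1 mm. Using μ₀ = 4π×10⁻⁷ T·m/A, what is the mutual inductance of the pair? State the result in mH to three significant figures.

M ≈ 1.18 mH

The outer solenoid produces a uniform field B₁ = μ₀n₁I₁ across the inner coil,
so the flux linkage is N₂Φ = N₂B₁A₂ = μ₀n₁N₂A₂·I₁, giving M = μ₀n₁N₂A₂.
A₂ = πr² = π(1.210×10^-2 m)² = 4.600×10^-4 m².
M = (4π×10⁻⁷)(3610)(565)(4.600×10^-4) = 1.179×10^-3 H.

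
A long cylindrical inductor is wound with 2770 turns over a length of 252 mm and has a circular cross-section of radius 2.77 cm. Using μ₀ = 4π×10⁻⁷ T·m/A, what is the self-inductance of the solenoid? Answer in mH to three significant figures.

A = πr² = π(2.770×10^-2 m)² = 2.411×10^-3 m².
For a long solenoid, L = μ₀N²A/ℓ.
L = (4π×10⁻⁷)(2770)²(2.411×10^-3)/(0.252 m) = 9.223×10^-2 H.

L ≈ 92.2 mH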